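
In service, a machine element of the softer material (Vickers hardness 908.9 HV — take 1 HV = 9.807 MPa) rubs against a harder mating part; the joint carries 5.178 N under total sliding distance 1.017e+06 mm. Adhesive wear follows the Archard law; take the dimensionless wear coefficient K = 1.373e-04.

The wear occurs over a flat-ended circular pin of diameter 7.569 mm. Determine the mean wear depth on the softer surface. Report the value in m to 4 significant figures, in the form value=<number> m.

value=1.803e-06 m

Printed values are rounded — all working math holds exact precision; rounded once at the end, at 4 significant digits.
The distance L = 1.017e+06 mm = 1017 m.
Hardness H = 908.9 HV × 9.807 MPa/HV = 8914 MPa = 8.914e+09 Pa.
Pin diameter d = 7.569 mm = 0.007569 m. Contact area A = π·d²/4 = π·(0.007569 m)²/4 = 4.500e-05 m².
Restated in SI base units: W = 5.178 N, H = 8.914e+09 Pa, K = 1.373e-04.
Volume removed: V = K·W·L/H = 1.373e-04 · 5.178 · 1017 / 8.914e+09 = 8.112e-11 m³.
Depth of wear h = V/A = 8.112e-11 / 4.500e-05 = 1.803e-06 m.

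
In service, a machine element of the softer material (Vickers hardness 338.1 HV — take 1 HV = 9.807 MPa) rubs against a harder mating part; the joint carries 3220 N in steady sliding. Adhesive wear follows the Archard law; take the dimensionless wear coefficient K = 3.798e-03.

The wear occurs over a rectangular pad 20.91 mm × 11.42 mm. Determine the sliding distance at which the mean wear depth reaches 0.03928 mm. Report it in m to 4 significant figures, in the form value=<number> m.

value=2.543 m

All arithmetic maintains exact precision, and printed values are rounded. Rounded once at the end to four significant digits.
Hardness H = 338.1 HV × 9.807 MPa/HV = 3316 MPa = 3.316e+09 Pa.
Pad sides 20.91 mm × 11.42 mm = 0.02091 m × 0.01142 m. Contact area A = 0.02091 m × 0.01142 m = 2.388e-04 m².
Depth limit h_lim = 0.03928 mm = 3.928e-05 m.
Restated in SI base units: W = 3220 N, H = 3.316e+09 Pa, K = 3.798e-03.
Wearable volume V_lim = h_lim·A = 3.928e-05 · 2.388e-04 = 9.380e-09 m³.
Sliding life L = V_lim·H/(K·W) = 9.380e-09 · 3.316e+09 / (3.798e-03 · 3220) = 2.543 m.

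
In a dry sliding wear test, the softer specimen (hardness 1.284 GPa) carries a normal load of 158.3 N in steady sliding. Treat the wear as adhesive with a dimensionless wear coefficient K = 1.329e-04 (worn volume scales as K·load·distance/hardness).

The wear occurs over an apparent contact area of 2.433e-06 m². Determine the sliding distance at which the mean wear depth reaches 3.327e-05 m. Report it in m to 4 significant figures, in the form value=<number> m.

value=4.940 m

Intermediate values are displayed rounded. All working math holds full float precision. Rounded just once to 4 significant digits.
Hardness H = 1.284 GPa = 1.284e+09 Pa.
In SI base units: W = 158.3 N, H = 1.284e+09 Pa, K = 1.329e-04.
Limit volume V_lim = h_lim·A = 3.327e-05 · 2.433e-06 = 8.095e-11 m³.
Life L = V_lim·H/(K·W) = 8.095e-11 · 1.284e+09 / (1.329e-04 · 158.3) = 4.940 m.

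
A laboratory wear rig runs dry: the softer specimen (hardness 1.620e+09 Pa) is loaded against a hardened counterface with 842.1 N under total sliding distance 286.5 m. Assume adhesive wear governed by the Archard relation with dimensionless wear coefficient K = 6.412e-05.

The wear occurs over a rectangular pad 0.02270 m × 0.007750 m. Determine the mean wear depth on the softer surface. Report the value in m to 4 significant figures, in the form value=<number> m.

value=5.428e-05 m

All working math maintains full precision, and intermediate values are displayed rounded; one last rounding to four significant figures.
Contact area A = 0.02270 m × 0.007750 m = 1.759e-04 m².
Restated in SI base units: W = 842.1 N, H = 1.620e+09 Pa, K = 6.412e-05.
Wear volume V = K·W·L/H = 6.412e-05 · 842.1 · 286.5 / 1.620e+09 = 9.549e-09 m³.
Depth of wear h = V/A = 9.549e-09 / 1.759e-04 = 5.428e-05 m.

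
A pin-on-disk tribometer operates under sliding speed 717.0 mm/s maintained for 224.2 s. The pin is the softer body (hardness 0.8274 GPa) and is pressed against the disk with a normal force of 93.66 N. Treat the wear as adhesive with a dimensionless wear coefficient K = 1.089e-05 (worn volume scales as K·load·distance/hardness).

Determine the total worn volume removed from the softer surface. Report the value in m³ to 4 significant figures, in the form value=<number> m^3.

value=1.982e-10 m^3

Quoted intermediates are rounded. The computation runs at exact precision — rounded once at the end: four significant digits.
Convert: Sliding speed v = 717.0 mm/s = 0.7170 m/s. Sliding distance L = v·t = 0.7170 m/s × 224.2 s = 160.8 m.
Convert: Hardness H = 0.8274 GPa = 8.274e+08 Pa.
Working in SI base units: W = 93.66 N, H = 8.274e+08 Pa, K = 1.089e-05.
Archard relation: V = K·W·L/H = 1.089e-05 · 93.66 · 160.8 / 8.274e+08 = 1.982e-10 m³.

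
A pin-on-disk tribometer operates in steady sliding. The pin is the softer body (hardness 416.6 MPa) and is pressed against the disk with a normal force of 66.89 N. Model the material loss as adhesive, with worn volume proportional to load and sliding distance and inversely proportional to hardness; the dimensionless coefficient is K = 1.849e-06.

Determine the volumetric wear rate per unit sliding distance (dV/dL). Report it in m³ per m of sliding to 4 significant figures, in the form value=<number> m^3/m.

value=2.969e-13 m^3/m

Every step keeps exact precision, and intermediates are displayed rounded, and a single final rounding to 4 significant figures.
Convert: Hardness H = 416.6 MPa = 4.166e+08 Pa.
Working in SI base units: W = 66.89 N, H = 4.166e+08 Pa, K = 1.849e-06.
The wear rate dV/dL = K·W/H — distance-free: 1.849e-06 · 66.89 / 4.166e+08 = 2.969e-13 m³/m.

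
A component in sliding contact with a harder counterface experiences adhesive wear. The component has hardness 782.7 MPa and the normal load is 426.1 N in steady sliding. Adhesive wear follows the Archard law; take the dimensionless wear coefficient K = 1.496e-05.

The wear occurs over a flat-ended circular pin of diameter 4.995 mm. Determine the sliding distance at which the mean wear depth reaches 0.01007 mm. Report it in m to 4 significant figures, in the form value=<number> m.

Intermediate values are displayed rounded, and all working math maintains exact precision, and a lone final rounding, at 4 significant digits.
Hardness H = 782.7 MPa = 7.827e+08 Pa.
Pin diameter d = 4.995 mm = 0.004995 m. Contact area A = π·d²/4 = π·(0.004995 m)²/4 = 1.960e-05 m².
Depth limit h_lim = 0.01007 mm = 1.007e-05 m.
As SI base values: W = 426.1 N, H = 7.827e+08 Pa, K = 1.496e-05.
Wearable volume V_lim = h_lim·A = 1.007e-05 · 1.960e-05 = 1.973e-10 m³.
So the life L = V_lim·H/(K·W) = 1.973e-10 · 7.827e+08 / (1.496e-05 · 426.1) = 24.23 m.

value=24.23 m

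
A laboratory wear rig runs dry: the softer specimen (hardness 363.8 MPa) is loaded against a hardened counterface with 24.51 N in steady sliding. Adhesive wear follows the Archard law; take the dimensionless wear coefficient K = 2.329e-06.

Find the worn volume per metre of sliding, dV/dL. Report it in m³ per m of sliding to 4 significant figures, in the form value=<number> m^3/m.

value=1.569e-13 m^3/m

Quoted intermediates are rounded. The computation carries exact precision, and a lone final rounding, at 4 significant digits.
Hardness H = 363.8 MPa = 3.638e+08 Pa.
SI base units throughout: W = 24.51 N, H = 3.638e+08 Pa, K = 2.329e-06.
Wear rate dV/dL = K·W/H (no L dependence): 2.329e-06 · 24.51 / 3.638e+08 = 1.569e-13 m³/m.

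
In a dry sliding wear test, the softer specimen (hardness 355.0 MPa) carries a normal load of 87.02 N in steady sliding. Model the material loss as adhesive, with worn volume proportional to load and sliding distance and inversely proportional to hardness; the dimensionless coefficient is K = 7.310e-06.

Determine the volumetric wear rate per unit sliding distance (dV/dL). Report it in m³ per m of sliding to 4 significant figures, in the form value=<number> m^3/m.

All arithmetic carries full float precision, and intermediates are printed rounded, and rounded just once to four significant digits.
Convert: Hardness H = 355.0 MPa = 3.550e+08 Pa.
Working in SI base units: W = 87.02 N, H = 3.550e+08 Pa, K = 7.310e-06.
The wear rate dV/dL = K·W/H: 7.310e-06 · 87.02 / 3.550e+08 = 1.792e-12 m³/m.

value=1.792e-12 m^3/m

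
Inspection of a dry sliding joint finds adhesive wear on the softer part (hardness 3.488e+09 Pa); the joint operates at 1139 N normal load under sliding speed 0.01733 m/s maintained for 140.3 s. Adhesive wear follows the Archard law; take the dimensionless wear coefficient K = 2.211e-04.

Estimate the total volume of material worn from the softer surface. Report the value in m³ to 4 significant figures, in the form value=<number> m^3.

The intermediates are shown rounded, and all working math holds exact precision. Rounded just once, at four significant figures.
Sliding distance L = v·t = 0.01733 m/s × 140.3 s = 2.431 m.
In SI base units: W = 1139 N, H = 3.488e+09 Pa, K = 2.211e-04.
Wear volume V = K·W·L/H = 2.211e-04 · 1139 · 2.431 / 3.488e+09 = 1.755e-10 m³.

value=1.755e-10 m^3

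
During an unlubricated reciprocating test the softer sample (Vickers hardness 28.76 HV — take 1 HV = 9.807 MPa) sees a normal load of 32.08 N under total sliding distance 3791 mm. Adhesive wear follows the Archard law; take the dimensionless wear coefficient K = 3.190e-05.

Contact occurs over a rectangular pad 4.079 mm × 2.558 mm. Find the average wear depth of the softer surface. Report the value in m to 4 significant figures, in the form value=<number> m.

The algebra keeps full float precision; intermediates are displayed rounded — rounded once at the end, at four significant digits.
Convert: Path length L = 3791 mm = 3.791 m.
Convert: Hardness H = 28.76 HV × 9.807 MPa/HV = 282.0 MPa = 2.820e+08 Pa.
Convert: Pad sides 4.079 mm × 2.558 mm = 0.004079 m × 0.002558 m. Contact area A = 0.004079 m × 0.002558 m = 1.043e-05 m².
Restated in SI base units: W = 32.08 N, H = 2.820e+08 Pa, K = 3.190e-05.
Volume removed: V = K·W·L/H = 3.190e-05 · 32.08 · 3.791 / 2.820e+08 = 1.375e-11 m³.
Wear depth h = V/A = 1.375e-11 / 1.043e-05 = 1.318e-06 m.

value=1.318e-06 m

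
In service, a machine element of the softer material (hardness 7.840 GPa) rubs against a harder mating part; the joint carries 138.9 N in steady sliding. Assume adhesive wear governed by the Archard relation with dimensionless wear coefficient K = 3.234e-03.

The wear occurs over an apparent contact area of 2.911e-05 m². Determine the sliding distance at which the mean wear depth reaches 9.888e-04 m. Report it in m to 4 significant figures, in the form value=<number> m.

value=502.4 m

Every step carries exact precision — intermediates appear rounded; a single final rounding: 4 significant digits.
Hardness H = 7.840 GPa = 7.840e+09 Pa.
In SI base units, W = 138.9 N, H = 7.840e+09 Pa, K = 3.234e-03.
Limit volume V_lim = h_lim·A = 9.888e-04 · 2.911e-05 = 2.878e-08 m³.
Life L = V_lim·H/(K·W) = 2.878e-08 · 7.840e+09 / (3.234e-03 · 138.9) = 502.4 m.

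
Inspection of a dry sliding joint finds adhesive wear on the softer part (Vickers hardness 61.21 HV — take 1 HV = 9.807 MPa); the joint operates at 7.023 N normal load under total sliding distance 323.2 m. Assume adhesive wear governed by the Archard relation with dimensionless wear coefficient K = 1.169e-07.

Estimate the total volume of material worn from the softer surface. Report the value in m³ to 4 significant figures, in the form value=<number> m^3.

All arithmetic maintains full float precision — intermediate values are printed rounded; a single final rounding, at four significant figures.
Convert: Hardness H = 61.21 HV × 9.807 MPa/HV = 600.3 MPa = 6.003e+08 Pa.
Collected in SI base units: W = 7.023 N, H = 6.003e+08 Pa, K = 1.169e-07.
Archard volume V = K·W·L/H = 1.169e-07 · 7.023 · 323.2 / 6.003e+08 = 4.420e-13 m³.

value=4.420e-13 m^3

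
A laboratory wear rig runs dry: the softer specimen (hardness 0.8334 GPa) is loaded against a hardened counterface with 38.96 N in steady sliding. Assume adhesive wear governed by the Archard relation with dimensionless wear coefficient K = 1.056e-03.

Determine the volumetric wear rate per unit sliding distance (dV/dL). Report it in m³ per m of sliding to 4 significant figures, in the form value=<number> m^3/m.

value=4.937e-11 m^3/m

Displayed values are rounded — each operation keeps full float precision, and one last rounding to 4 significant digits.
Hardness H = 0.8334 GPa = 8.334e+08 Pa.
In SI base units, W = 38.96 N, H = 8.334e+08 Pa, K = 1.056e-03.
Wear rate dV/dL = K·W/H (no L dependence): 1.056e-03 · 38.96 / 8.334e+08 = 4.937e-11 m³/m.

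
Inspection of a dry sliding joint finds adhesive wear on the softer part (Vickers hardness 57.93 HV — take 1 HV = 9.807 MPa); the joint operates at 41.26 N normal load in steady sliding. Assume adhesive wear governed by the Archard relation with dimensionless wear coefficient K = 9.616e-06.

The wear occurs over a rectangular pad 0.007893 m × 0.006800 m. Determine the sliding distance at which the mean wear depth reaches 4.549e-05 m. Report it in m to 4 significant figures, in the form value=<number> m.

value=3496 m

Displayed values are rounded, and all arithmetic runs at full precision. Rounded just once: 4 significant digits.
Hardness H = 57.93 HV × 9.807 MPa/HV = 568.1 MPa = 5.681e+08 Pa.
Contact area A = 0.007893 m × 0.006800 m = 5.367e-05 m².
In SI base units: W = 41.26 N, H = 5.681e+08 Pa, K = 9.616e-06.
Allowed volume V_lim = h_lim·A = 4.549e-05 · 5.367e-05 = 2.442e-09 m³.
Sliding life L = V_lim·H/(K·W) = 2.442e-09 · 5.681e+08 / (9.616e-06 · 41.26) = 3496 m.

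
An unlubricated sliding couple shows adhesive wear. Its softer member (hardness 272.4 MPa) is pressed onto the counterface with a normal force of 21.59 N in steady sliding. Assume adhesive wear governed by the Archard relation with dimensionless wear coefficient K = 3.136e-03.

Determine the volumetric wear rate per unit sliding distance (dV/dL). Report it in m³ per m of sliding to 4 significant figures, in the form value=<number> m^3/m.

All working math keeps full precision — intermediate values are shown rounded. Rounded once at the end, at four significant digits.
Hardness H = 272.4 MPa = 2.724e+08 Pa.
Working in SI base units: W = 21.59 N, H = 2.724e+08 Pa, K = 3.136e-03.
Volumetric rate dV/dL = K·W/H, so: 3.136e-03 · 21.59 / 2.724e+08 = 2.486e-10 m³/m.

value=2.486e-10 m^3/m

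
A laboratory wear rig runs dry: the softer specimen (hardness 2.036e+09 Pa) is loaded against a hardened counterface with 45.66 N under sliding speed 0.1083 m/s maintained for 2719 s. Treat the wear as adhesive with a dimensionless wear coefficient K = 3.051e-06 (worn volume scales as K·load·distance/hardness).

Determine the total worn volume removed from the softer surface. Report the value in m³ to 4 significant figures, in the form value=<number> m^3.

value=2.015e-11 m^3

Every step keeps exact precision; intermediate values are displayed rounded. Rounded once at the end to four significant figures.
The distance L = v·t = 0.1083 m/s × 2719 s = 294.5 m.
In SI base units, W = 45.66 N, H = 2.036e+09 Pa, K = 3.051e-06.
By Archard's law, V = K·W·L/H = 3.051e-06 · 45.66 · 294.5 / 2.036e+09 = 2.015e-11 m³.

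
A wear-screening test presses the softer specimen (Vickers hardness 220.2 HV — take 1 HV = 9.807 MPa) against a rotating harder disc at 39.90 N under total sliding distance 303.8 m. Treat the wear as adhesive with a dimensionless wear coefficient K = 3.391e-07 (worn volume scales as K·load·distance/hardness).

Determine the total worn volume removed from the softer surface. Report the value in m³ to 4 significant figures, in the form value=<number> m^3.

value=1.903e-12 m^3

Intermediates are printed rounded — the algebra holds full float precision — one last rounding to four significant digits.
Convert: Hardness H = 220.2 HV × 9.807 MPa/HV = 2160 MPa = 2.160e+09 Pa.
Working in SI base units: W = 39.90 N, H = 2.160e+09 Pa, K = 3.391e-07.
Volume removed: V = K·W·L/H = 3.391e-07 · 39.90 · 303.8 / 2.160e+09 = 1.903e-12 m³.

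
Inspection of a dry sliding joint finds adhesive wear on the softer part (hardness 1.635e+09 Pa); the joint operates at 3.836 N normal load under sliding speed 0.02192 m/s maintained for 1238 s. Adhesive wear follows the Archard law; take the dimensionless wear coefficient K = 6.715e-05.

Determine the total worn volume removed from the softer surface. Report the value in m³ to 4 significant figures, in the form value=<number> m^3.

value=4.275e-12 m^3

Intermediate values appear rounded — the computation carries full float precision; one last rounding, at 4 significant figures.
Convert: Total distance L = v·t = 0.02192 m/s × 1238 s = 27.14 m.
As SI base values: W = 3.836 N, H = 1.635e+09 Pa, K = 6.715e-05.
Volume removed: V = K·W·L/H = 6.715e-05 · 3.836 · 27.14 / 1.635e+09 = 4.275e-12 m³.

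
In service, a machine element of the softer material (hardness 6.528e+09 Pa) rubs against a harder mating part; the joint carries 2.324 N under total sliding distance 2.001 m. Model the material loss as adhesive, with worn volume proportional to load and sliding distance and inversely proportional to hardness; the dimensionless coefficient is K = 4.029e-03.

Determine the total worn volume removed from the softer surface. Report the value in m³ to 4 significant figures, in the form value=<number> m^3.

The intermediates are displayed rounded. Every step maintains exact precision — a single final rounding, at 4 significant figures.
Expressed in SI base units: W = 2.324 N, H = 6.528e+09 Pa, K = 4.029e-03.
Archard relation: V = K·W·L/H = 4.029e-03 · 2.324 · 2.001 / 6.528e+09 = 2.870e-12 m³.

value=2.870e-12 m^3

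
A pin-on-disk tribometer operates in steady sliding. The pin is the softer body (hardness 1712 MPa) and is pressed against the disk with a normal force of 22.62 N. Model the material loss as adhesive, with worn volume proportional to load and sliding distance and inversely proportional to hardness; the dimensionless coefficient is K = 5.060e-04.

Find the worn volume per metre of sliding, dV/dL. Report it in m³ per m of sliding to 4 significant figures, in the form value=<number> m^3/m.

The algebra keeps exact precision, and intermediates are printed rounded, and one final rounding: 4 significant figures.
Hardness H = 1712 MPa = 1.712e+09 Pa.
As SI base values: W = 22.62 N, H = 1.712e+09 Pa, K = 5.060e-04.
The wear rate dV/dL = K·W/H (no L dependence): 5.060e-04 · 22.62 / 1.712e+09 = 6.686e-12 m³/m.

value=6.686e-12 m^3/m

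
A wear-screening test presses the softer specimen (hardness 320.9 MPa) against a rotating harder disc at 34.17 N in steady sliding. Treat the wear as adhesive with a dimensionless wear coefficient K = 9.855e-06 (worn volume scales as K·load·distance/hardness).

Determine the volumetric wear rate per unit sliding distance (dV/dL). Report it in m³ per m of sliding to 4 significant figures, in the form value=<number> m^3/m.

Intermediates appear rounded — every step maintains exact precision — a lone final rounding, at four significant digits.
Hardness H = 320.9 MPa = 3.209e+08 Pa.
In SI base units: W = 34.17 N, H = 3.209e+08 Pa, K = 9.855e-06.
Volumetric rate dV/dL = K·W/H: 9.855e-06 · 34.17 / 3.209e+08 = 1.049e-12 m³/m.

value=1.049e-12 m^3/m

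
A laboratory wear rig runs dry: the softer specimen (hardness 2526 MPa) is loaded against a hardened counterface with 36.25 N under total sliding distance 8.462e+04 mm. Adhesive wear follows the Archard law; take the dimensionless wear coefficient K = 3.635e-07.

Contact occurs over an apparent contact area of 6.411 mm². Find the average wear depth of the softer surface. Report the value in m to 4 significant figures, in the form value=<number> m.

value=6.885e-08 m

Every step keeps exact precision. Intermediates are displayed rounded, and one final rounding, at four significant figures.
Convert: Total distance L = 8.462e+04 mm = 84.62 m.
Convert: Hardness H = 2526 MPa = 2.526e+09 Pa.
Convert: Contact area A = 6.411 mm² = 6.411e-06 m².
Working in SI base units: W = 36.25 N, H = 2.526e+09 Pa, K = 3.635e-07.
Archard relation: V = K·W·L/H = 3.635e-07 · 36.25 · 84.62 / 2.526e+09 = 4.414e-13 m³.
Depth h = V/A = 4.414e-13 / 6.411e-06 = 6.885e-08 m.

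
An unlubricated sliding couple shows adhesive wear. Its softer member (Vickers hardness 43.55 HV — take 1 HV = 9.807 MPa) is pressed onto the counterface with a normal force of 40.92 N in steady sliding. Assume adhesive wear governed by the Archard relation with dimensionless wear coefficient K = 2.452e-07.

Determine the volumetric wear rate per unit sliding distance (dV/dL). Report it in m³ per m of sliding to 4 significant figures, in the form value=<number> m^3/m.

value=2.349e-14 m^3/m

Quoted intermediates are rounded. The computation keeps full precision — rounded once at the end to four significant digits.
Hardness H = 43.55 HV × 9.807 MPa/HV = 427.1 MPa = 4.271e+08 Pa.
Collected in SI base units: W = 40.92 N, H = 4.271e+08 Pa, K = 2.452e-07.
Rate of wear dV/dL = K·W/H, per unit distance: 2.452e-07 · 40.92 / 4.271e+08 = 2.349e-14 m³/m.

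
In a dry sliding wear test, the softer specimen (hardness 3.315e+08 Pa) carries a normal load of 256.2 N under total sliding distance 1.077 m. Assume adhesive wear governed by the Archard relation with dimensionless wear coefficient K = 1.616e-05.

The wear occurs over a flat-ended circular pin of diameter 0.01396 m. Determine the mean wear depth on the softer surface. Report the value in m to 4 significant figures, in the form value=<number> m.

value=8.788e-08 m

All working math carries full float precision — intermediates appear rounded; a single final rounding: four significant digits.
Convert: Contact area A = π·d²/4 = π·(0.01396 m)²/4 = 1.531e-04 m².
As SI base values: W = 256.2 N, H = 3.315e+08 Pa, K = 1.616e-05.
Archard relation: V = K·W·L/H = 1.616e-05 · 256.2 · 1.077 / 3.315e+08 = 1.345e-11 m³.
Wear depth h = V/A = 1.345e-11 / 1.531e-04 = 8.788e-08 m.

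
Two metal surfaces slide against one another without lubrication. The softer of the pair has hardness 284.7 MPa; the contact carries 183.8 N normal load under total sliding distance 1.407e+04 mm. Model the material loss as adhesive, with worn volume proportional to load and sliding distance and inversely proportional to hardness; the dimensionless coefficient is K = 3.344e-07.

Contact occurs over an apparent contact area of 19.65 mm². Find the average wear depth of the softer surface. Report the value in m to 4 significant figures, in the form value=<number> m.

All arithmetic holds full float precision; quoted intermediates are rounded; a single final rounding, at four significant figures.
The distance L = 1.407e+04 mm = 14.07 m.
Hardness H = 284.7 MPa = 2.847e+08 Pa.
Contact area A = 19.65 mm² = 1.965e-05 m².
Expressed in SI base units: W = 183.8 N, H = 2.847e+08 Pa, K = 3.344e-07.
Archard volume V = K·W·L/H = 3.344e-07 · 183.8 · 14.07 / 2.847e+08 = 3.038e-12 m³.
Mean depth h = V/A = 3.038e-12 / 1.965e-05 = 1.546e-07 m.

value=1.546e-07 m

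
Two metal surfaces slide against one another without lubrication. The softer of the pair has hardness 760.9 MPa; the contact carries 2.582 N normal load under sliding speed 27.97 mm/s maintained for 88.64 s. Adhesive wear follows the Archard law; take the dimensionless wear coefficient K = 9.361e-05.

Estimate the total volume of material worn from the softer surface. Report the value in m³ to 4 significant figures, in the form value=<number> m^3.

value=7.875e-13 m^3

All working math holds full float precision. Intermediates are printed rounded, and rounded just once: four significant digits.
Sliding speed v = 27.97 mm/s = 0.02797 m/s. Path length L = v·t = 0.02797 m/s × 88.64 s = 2.479 m.
Hardness H = 760.9 MPa = 7.609e+08 Pa.
Collected in SI base units: W = 2.582 N, H = 7.609e+08 Pa, K = 9.361e-05.
Wear volume V = K·W·L/H = 9.361e-05 · 2.582 · 2.479 / 7.609e+08 = 7.875e-13 m³.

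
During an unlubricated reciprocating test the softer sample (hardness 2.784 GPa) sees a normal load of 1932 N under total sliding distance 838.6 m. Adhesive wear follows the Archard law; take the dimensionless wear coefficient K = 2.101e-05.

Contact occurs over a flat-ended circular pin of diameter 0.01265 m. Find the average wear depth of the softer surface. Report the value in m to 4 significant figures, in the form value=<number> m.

value=9.729e-05 m

The intermediates are shown rounded, and every step keeps exact precision, and a lone final rounding: 4 significant figures.
Hardness H = 2.784 GPa = 2.784e+09 Pa.
Contact area A = π·d²/4 = π·(0.01265 m)²/4 = 1.257e-04 m².
Expressed in SI base units: W = 1932 N, H = 2.784e+09 Pa, K = 2.101e-05.
By Archard's law, V = K·W·L/H = 2.101e-05 · 1932 · 838.6 / 2.784e+09 = 1.223e-08 m³.
Mean wear depth h = V/A = 1.223e-08 / 1.257e-04 = 9.729e-05 m.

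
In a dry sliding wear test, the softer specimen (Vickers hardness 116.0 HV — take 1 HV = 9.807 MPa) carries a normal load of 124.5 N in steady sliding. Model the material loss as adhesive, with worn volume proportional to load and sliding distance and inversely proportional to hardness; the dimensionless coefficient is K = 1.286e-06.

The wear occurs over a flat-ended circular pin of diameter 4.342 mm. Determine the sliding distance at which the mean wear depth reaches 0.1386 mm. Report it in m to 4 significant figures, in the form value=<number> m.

value=1.458e+04 m

Displayed values are rounded — all working math keeps full float precision; a lone final rounding: 4 significant digits.
Hardness H = 116.0 HV × 9.807 MPa/HV = 1138 MPa = 1.138e+09 Pa.
Pin diameter d = 4.342 mm = 0.004342 m. Contact area A = π·d²/4 = π·(0.004342 m)²/4 = 1.481e-05 m².
Depth limit h_lim = 0.1386 mm = 1.386e-04 m.
Restated in SI base units: W = 124.5 N, H = 1.138e+09 Pa, K = 1.286e-06.
Allowed volume V_lim = h_lim·A = 1.386e-04 · 1.481e-05 = 2.052e-09 m³.
Inverting, life L = V_lim·H/(K·W) = 2.052e-09 · 1.138e+09 / (1.286e-06 · 124.5) = 1.458e+04 m.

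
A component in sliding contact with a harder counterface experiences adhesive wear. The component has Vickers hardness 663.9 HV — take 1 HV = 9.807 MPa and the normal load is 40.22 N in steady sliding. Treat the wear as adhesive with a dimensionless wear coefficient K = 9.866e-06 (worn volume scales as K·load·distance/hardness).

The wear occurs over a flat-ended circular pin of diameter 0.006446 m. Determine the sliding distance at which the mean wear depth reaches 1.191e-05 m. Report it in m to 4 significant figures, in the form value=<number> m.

value=6377 m

Each operation runs at exact precision — the intermediates are displayed rounded; a single final rounding: four significant digits.
Convert: Hardness H = 663.9 HV × 9.807 MPa/HV = 6511 MPa = 6.511e+09 Pa.
Convert: Contact area A = π·d²/4 = π·(0.006446 m)²/4 = 3.263e-05 m².
In SI base units, W = 40.22 N, H = 6.511e+09 Pa, K = 9.866e-06.
At the depth limit, V_lim = h_lim·A = 1.191e-05 · 3.263e-05 = 3.887e-10 m³.
Thus life L = V_lim·H/(K·W) = 3.887e-10 · 6.511e+09 / (9.866e-06 · 40.22) = 6377 m.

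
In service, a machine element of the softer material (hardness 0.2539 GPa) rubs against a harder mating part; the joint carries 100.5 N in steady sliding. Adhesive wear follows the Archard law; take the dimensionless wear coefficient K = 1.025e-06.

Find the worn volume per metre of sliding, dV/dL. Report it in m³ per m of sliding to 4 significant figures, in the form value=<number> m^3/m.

value=4.057e-13 m^3/m

Each operation keeps full float precision, and shown intermediates are rounded — one final rounding to four significant digits.
Convert: Hardness H = 0.2539 GPa = 2.539e+08 Pa.
In SI base units, W = 100.5 N, H = 2.539e+08 Pa, K = 1.025e-06.
Sliding wear rate dV/dL = K·W/H, per unit distance: 1.025e-06 · 100.5 / 2.539e+08 = 4.057e-13 m³/m.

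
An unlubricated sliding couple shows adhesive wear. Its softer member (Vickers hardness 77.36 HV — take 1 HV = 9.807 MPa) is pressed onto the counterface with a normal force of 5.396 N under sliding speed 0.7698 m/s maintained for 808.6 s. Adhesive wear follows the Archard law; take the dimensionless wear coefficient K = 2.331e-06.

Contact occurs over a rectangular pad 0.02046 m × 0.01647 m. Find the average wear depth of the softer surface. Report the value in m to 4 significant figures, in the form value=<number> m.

value=3.062e-08 m

Intermediates are printed rounded — all arithmetic maintains exact precision. Rounded once at the end to 4 significant digits.
Convert: Distance L = v·t = 0.7698 m/s × 808.6 s = 622.5 m.
Convert: Hardness H = 77.36 HV × 9.807 MPa/HV = 758.7 MPa = 7.587e+08 Pa.
Convert: Contact area A = 0.02046 m × 0.01647 m = 3.370e-04 m².
SI base units throughout: W = 5.396 N, H = 7.587e+08 Pa, K = 2.331e-06.
Archard volume V = K·W·L/H = 2.331e-06 · 5.396 · 622.5 / 7.587e+08 = 1.032e-11 m³.
Average depth h = V/A = 1.032e-11 / 3.370e-04 = 3.062e-08 m.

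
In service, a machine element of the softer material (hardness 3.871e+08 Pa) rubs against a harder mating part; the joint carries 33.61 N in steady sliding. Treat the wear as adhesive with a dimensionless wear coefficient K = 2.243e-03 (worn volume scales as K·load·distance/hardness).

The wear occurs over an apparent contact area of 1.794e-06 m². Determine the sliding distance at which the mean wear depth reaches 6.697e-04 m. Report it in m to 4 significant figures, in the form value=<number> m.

Quoted intermediates are rounded. All arithmetic keeps exact precision; a lone final rounding, at four significant figures.
As SI base values: W = 33.61 N, H = 3.871e+08 Pa, K = 2.243e-03.
At the depth limit, V_lim = h_lim·A = 6.697e-04 · 1.794e-06 = 1.201e-09 m³.
Life L = V_lim·H/(K·W) = 1.201e-09 · 3.871e+08 / (2.243e-03 · 33.61) = 6.169 m.

value=6.169 m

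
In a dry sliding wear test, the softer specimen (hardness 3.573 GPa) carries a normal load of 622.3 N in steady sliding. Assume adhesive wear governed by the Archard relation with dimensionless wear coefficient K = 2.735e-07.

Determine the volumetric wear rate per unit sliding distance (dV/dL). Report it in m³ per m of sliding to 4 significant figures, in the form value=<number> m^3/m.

The algebra holds exact precision; shown intermediates are rounded, and rounded once at the end, at four significant figures.
Hardness H = 3.573 GPa = 3.573e+09 Pa.
Expressed in SI base units: W = 622.3 N, H = 3.573e+09 Pa, K = 2.735e-07.
Volumetric rate dV/dL = K·W/H (independent of L): 2.735e-07 · 622.3 / 3.573e+09 = 4.763e-14 m³/m.

value=4.763e-14 m^3/m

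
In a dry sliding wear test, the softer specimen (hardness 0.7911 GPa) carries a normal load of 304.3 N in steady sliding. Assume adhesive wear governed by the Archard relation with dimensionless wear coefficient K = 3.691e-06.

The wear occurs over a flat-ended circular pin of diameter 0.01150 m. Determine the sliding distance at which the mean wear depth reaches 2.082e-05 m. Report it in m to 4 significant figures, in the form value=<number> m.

The intermediates are displayed rounded; every step keeps exact precision, and a single final rounding, at 4 significant figures.
Hardness H = 0.7911 GPa = 7.911e+08 Pa.
Contact area A = π·d²/4 = π·(0.01150 m)²/4 = 1.039e-04 m².
In SI base units: W = 304.3 N, H = 7.911e+08 Pa, K = 3.691e-06.
Volume at the limit: V_lim = h_lim·A = 2.082e-05 · 1.039e-04 = 2.163e-09 m³.
Thus life L = V_lim·H/(K·W) = 2.163e-09 · 7.911e+08 / (3.691e-06 · 304.3) = 1523 m.

value=1523 m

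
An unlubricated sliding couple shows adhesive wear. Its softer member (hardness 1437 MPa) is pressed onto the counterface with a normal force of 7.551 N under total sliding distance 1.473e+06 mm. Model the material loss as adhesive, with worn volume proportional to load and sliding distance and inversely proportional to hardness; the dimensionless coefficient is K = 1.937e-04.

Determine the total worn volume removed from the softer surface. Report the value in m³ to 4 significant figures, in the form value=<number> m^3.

value=1.499e-09 m^3

The intermediates are printed rounded; each operation carries full float precision. Rounded once at the end: 4 significant figures.
Convert: The distance L = 1.473e+06 mm = 1473 m.
Convert: Hardness H = 1437 MPa = 1.437e+09 Pa.
As SI base values: W = 7.551 N, H = 1.437e+09 Pa, K = 1.937e-04.
Volume removed: V = K·W·L/H = 1.937e-04 · 7.551 · 1473 / 1.437e+09 = 1.499e-09 m³.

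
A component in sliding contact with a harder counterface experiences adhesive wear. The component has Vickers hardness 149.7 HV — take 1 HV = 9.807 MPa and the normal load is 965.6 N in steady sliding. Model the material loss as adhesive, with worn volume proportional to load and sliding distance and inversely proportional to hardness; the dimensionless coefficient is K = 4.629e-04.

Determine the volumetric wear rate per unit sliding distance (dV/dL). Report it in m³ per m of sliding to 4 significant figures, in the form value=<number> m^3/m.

All arithmetic maintains exact precision, and intermediates are displayed rounded — a single final rounding to 4 significant digits.
Convert: Hardness H = 149.7 HV × 9.807 MPa/HV = 1468 MPa = 1.468e+09 Pa.
In SI base units, W = 965.6 N, H = 1.468e+09 Pa, K = 4.629e-04.
Rate of wear dV/dL = K·W/H (independent of L): 4.629e-04 · 965.6 / 1.468e+09 = 3.045e-10 m³/m.

value=3.045e-10 m^3/m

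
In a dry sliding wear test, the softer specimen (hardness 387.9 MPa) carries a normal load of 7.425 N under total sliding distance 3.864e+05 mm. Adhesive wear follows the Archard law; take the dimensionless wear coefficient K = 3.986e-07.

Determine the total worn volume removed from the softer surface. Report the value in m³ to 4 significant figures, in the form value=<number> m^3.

value=2.948e-12 m^3

The intermediates are displayed rounded. All arithmetic keeps exact precision, and one final rounding to 4 significant figures.
Convert: The distance L = 3.864e+05 mm = 386.4 m.
Convert: Hardness H = 387.9 MPa = 3.879e+08 Pa.
SI base units throughout: W = 7.425 N, H = 3.879e+08 Pa, K = 3.986e-07.
Volume removed: V = K·W·L/H = 3.986e-07 · 7.425 · 386.4 / 3.879e+08 = 2.948e-12 m³.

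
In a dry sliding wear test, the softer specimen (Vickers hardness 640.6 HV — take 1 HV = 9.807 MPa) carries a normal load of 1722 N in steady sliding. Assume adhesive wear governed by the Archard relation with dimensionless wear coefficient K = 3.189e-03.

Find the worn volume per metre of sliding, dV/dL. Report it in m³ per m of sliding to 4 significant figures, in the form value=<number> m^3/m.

The computation keeps full float precision; quoted intermediates are rounded; rounded once at the end to 4 significant digits.
Convert: Hardness H = 640.6 HV × 9.807 MPa/HV = 6282 MPa = 6.282e+09 Pa.
SI base units throughout: W = 1722 N, H = 6.282e+09 Pa, K = 3.189e-03.
Wear rate dV/dL = K·W/H, per unit distance: 3.189e-03 · 1722 / 6.282e+09 = 8.741e-10 m³/m.

value=8.741e-10 m^3/m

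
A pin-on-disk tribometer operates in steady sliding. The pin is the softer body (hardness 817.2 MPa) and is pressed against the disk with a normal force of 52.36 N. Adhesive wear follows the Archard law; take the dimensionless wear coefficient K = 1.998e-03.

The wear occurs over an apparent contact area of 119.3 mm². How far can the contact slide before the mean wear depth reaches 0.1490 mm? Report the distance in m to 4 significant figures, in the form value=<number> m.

value=138.9 m

Every step holds full precision; intermediate values are shown rounded. Rounded just once, at 4 significant figures.
Hardness H = 817.2 MPa = 8.172e+08 Pa.
Contact area A = 119.3 mm² = 1.193e-04 m².
Depth limit h_lim = 0.1490 mm = 1.490e-04 m.
SI base units throughout: W = 52.36 N, H = 8.172e+08 Pa, K = 1.998e-03.
Wearable volume V_lim = h_lim·A = 1.490e-04 · 1.193e-04 = 1.778e-08 m³.
Inverting, life L = V_lim·H/(K·W) = 1.778e-08 · 8.172e+08 / (1.998e-03 · 52.36) = 138.9 m.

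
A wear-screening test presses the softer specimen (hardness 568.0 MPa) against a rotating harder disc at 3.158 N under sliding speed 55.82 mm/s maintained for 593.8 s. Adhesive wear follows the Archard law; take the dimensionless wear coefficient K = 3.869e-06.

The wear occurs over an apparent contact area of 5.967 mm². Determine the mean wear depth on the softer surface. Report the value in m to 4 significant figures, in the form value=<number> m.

The intermediates are shown rounded. All working math keeps exact precision — rounded just once, at 4 significant figures.
Sliding speed v = 55.82 mm/s = 0.05582 m/s. Distance L = v·t = 0.05582 m/s × 593.8 s = 33.15 m.
Hardness H = 568.0 MPa = 5.680e+08 Pa.
Contact area A = 5.967 mm² = 5.967e-06 m².
Expressed in SI base units: W = 3.158 N, H = 5.680e+08 Pa, K = 3.869e-06.
Volume removed: V = K·W·L/H = 3.869e-06 · 3.158 · 33.15 / 5.680e+08 = 7.130e-13 m³.
Depth of wear h = V/A = 7.130e-13 / 5.967e-06 = 1.195e-07 m.

value=1.195e-07 m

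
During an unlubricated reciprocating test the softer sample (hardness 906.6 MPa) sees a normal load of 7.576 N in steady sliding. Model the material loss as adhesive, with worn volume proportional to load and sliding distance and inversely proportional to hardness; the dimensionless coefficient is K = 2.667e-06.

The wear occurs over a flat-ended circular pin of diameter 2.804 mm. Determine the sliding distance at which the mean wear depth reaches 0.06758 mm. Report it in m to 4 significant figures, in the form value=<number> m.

The algebra holds full precision. The intermediates are displayed rounded — rounded once at the end to four significant digits.
Hardness H = 906.6 MPa = 9.066e+08 Pa.
Pin diameter d = 2.804 mm = 0.002804 m. Contact area A = π·d²/4 = π·(0.002804 m)²/4 = 6.175e-06 m².
Depth limit h_lim = 0.06758 mm = 6.758e-05 m.
As SI base values: W = 7.576 N, H = 9.066e+08 Pa, K = 2.667e-06.
Allowed volume V_lim = h_lim·A = 6.758e-05 · 6.175e-06 = 4.173e-10 m³.
Inverting, life L = V_lim·H/(K·W) = 4.173e-10 · 9.066e+08 / (2.667e-06 · 7.576) = 1.872e+04 m.

value=1.872e+04 m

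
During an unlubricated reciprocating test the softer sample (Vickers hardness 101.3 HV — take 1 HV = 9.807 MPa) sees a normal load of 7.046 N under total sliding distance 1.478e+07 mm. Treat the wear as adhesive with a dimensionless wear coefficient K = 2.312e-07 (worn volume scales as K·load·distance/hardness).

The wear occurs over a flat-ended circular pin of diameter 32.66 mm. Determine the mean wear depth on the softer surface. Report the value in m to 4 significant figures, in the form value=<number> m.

value=2.893e-08 m

Intermediates are displayed rounded; all working math holds full precision — rounded once at the end, at four significant digits.
Convert: Sliding distance L = 1.478e+07 mm = 1.478e+04 m.
Convert: Hardness H = 101.3 HV × 9.807 MPa/HV = 993.4 MPa = 9.934e+08 Pa.
Convert: Pin diameter d = 32.66 mm = 0.03266 m. Contact area A = π·d²/4 = π·(0.03266 m)²/4 = 8.378e-04 m².
SI base units throughout: W = 7.046 N, H = 9.934e+08 Pa, K = 2.312e-07.
By Archard's law, V = K·W·L/H = 2.312e-07 · 7.046 · 1.478e+04 / 9.934e+08 = 2.424e-11 m³.
Depth of wear h = V/A = 2.424e-11 / 8.378e-04 = 2.893e-08 m.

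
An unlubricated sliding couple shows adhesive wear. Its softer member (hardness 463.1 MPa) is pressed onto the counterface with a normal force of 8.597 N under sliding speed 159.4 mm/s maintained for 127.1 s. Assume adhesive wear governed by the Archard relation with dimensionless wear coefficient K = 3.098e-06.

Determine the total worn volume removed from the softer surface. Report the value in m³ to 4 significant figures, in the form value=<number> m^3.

value=1.165e-12 m^3

The intermediates are displayed rounded. All working math maintains full precision; rounded just once to 4 significant digits.
Sliding speed v = 159.4 mm/s = 0.1594 m/s. Path length L = v·t = 0.1594 m/s × 127.1 s = 20.26 m.
Hardness H = 463.1 MPa = 4.631e+08 Pa.
Collected in SI base units: W = 8.597 N, H = 4.631e+08 Pa, K = 3.098e-06.
Archard volume V = K·W·L/H = 3.098e-06 · 8.597 · 20.26 / 4.631e+08 = 1.165e-12 m³.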